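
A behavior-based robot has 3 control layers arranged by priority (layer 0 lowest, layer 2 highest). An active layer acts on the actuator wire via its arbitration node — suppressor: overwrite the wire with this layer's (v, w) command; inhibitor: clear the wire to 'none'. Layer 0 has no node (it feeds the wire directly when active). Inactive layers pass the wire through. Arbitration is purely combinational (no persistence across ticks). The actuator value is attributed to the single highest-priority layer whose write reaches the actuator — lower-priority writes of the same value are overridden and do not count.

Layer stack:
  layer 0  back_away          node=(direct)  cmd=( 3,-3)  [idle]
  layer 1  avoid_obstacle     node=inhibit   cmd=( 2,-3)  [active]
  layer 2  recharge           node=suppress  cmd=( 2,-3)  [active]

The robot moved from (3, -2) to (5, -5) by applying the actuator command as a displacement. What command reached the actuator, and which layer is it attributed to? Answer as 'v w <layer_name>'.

2 -3 recharge

displacement = (5, -5) − (3, -2) = (2, -3)
L0 back_away: idle → wire = none
L1 avoid_obstacle: active, inhibitor → wire = none
L2 recharge: active, suppressor → wire = (2, -3)
actuator = (2, -3) — from layer 2 (recharge)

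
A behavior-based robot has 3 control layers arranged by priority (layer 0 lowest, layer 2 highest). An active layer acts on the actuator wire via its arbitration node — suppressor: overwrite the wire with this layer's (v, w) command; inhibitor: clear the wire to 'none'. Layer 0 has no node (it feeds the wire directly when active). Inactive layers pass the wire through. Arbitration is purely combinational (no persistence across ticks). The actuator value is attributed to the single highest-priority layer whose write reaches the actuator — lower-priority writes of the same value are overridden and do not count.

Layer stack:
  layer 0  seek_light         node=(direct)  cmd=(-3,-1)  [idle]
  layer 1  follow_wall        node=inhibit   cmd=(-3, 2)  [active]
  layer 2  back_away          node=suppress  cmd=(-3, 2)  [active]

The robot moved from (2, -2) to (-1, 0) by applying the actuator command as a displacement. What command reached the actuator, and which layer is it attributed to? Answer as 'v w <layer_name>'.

-3 2 back_away

displacement = (-1, 0) − (2, -2) = (-3, 2)
[0] seek_light off; wire := none
[1] follow_wall on (inhibit); wire := none
[2] back_away on (suppress); wire := (-3, 2)
output (-3, 2) — from layer 2 (back_away)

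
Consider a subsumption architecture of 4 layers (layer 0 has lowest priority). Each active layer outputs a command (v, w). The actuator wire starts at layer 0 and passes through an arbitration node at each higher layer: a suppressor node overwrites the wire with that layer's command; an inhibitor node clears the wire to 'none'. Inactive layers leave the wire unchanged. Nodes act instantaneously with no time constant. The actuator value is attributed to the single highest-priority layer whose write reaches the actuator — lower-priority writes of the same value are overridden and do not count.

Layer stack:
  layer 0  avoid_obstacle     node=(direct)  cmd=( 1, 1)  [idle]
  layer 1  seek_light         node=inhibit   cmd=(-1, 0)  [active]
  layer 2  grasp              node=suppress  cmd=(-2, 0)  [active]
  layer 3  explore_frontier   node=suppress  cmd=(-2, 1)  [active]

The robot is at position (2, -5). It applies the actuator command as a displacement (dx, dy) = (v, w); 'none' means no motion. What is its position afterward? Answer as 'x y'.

layer 0 (avoid_obstacle) idle — none
layer 1 (seek_light) active — inhibits: none
layer 2 (grasp) active — suppresses: (-2, 0)
layer 3 (explore_frontier) active — suppresses: (-2, 1)
→ actuator (-2, 1)
position: (2, -5) + (-2, 1) = (0, -4)

0 -4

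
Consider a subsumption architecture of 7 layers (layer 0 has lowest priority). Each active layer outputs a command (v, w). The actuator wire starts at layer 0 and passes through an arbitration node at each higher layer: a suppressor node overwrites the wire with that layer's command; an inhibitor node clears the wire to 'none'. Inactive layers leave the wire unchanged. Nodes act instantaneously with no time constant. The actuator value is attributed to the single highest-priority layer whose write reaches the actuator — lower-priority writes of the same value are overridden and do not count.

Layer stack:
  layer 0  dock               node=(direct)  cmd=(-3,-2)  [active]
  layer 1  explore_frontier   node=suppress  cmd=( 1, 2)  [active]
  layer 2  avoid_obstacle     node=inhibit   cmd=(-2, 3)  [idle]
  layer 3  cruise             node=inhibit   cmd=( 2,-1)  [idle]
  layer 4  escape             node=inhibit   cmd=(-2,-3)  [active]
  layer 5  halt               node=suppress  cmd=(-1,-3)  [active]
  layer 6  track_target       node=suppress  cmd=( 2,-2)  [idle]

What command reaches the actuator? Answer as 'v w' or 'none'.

[0] dock on; wire := (-3, -2)
[1] explore_frontier on (suppress); wire := (1, 2)
[2] avoid_obstacle off; pass (1, 2)
[3] cruise off; pass (1, 2)
[4] escape on (inhibit); wire := none
[5] halt on (suppress); wire := (-1, -3)
[6] track_target off; pass (-1, -3)
output (-1, -3)

-1 -3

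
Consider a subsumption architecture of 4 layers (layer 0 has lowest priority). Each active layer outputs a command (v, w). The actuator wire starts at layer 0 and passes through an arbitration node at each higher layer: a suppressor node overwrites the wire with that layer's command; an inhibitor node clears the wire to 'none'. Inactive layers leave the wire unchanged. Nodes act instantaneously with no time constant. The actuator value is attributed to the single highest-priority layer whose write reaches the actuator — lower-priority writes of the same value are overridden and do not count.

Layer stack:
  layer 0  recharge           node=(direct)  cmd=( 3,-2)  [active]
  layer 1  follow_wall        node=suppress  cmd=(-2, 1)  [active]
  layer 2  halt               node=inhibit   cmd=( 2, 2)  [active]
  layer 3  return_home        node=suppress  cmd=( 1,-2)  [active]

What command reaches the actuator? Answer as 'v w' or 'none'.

L0 recharge: active, feeds wire = (3, -2)
L1 follow_wall: active, suppressor → wire = (-2, 1)
L2 halt: active, inhibitor → wire = none
L3 return_home: active, suppressor → wire = (1, -2)
actuator = (1, -2)

1 -2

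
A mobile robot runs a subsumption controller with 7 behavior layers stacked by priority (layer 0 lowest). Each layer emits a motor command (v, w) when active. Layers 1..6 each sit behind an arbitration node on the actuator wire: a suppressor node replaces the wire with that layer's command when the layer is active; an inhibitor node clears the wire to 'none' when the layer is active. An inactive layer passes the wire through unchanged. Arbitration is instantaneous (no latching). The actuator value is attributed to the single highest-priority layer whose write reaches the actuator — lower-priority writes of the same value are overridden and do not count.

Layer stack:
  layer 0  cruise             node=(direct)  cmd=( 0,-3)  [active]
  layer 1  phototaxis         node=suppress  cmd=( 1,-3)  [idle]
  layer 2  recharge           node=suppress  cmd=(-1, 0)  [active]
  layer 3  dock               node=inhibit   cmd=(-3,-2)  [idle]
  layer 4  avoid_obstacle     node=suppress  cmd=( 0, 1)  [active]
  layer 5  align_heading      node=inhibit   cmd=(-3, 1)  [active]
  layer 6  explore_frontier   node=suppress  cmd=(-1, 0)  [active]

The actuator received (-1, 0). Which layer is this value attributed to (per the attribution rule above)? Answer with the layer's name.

explore_frontier

layer 0 (cruise) active — direct: (0, -3)
layer 1 (phototaxis) idle — unchanged: (0, -3)
layer 2 (recharge) active — suppresses: (-1, 0)
layer 3 (dock) idle — unchanged: (-1, 0)
layer 4 (avoid_obstacle) active — suppresses: (0, 1)
layer 5 (align_heading) active — inhibits: none
layer 6 (explore_frontier) active — suppresses: (-1, 0)
→ actuator (-1, 0)
last writer: layer 6 = explore_frontier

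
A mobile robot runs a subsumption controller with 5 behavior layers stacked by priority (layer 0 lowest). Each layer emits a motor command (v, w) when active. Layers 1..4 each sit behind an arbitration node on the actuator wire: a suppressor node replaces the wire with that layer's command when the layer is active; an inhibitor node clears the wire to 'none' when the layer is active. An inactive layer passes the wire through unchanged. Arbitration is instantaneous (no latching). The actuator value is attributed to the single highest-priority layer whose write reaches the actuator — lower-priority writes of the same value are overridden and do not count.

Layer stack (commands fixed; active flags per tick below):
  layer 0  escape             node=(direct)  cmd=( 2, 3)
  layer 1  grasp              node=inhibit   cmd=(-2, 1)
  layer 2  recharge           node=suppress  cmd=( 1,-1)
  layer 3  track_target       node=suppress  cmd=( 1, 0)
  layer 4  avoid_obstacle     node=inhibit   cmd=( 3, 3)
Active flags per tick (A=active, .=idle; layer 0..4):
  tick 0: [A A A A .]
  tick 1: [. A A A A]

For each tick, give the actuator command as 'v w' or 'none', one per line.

tick 0:
  [0] escape on; wire := (2, 3)
  [1] grasp on (inhibit); wire := none
  [2] recharge on (suppress); wire := (1, -1)
  [3] track_target on (suppress); wire := (1, 0)
  [4] avoid_obstacle off; pass (1, 0)
  output (1, 0)
tick 1:
  [0] escape off; wire := none
  [1] grasp on (inhibit); wire := none
  [2] recharge on (suppress); wire := (1, -1)
  [3] track_target on (suppress); wire := (1, 0)
  [4] avoid_obstacle on (inhibit); wire := none
  output none

1 0
none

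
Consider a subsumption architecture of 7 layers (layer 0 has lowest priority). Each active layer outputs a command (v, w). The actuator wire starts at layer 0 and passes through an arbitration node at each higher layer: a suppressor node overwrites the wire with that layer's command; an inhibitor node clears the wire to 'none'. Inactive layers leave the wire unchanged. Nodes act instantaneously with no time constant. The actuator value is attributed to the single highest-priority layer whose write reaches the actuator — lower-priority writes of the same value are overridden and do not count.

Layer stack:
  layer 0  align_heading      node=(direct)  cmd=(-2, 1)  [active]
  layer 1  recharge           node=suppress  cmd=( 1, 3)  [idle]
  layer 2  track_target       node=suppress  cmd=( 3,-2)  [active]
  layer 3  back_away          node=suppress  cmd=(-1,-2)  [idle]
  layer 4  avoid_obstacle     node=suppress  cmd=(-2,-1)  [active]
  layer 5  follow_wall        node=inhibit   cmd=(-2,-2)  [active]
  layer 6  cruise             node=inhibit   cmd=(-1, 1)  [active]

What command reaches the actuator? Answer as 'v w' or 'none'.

none

[0] align_heading on; wire := (-2, 1)
[1] recharge off; pass (-2, 1)
[2] track_target on (suppress); wire := (3, -2)
[3] back_away off; pass (3, -2)
[4] avoid_obstacle on (suppress); wire := (-2, -1)
[5] follow_wall on (inhibit); wire := none
[6] cruise on (inhibit); wire := none
output none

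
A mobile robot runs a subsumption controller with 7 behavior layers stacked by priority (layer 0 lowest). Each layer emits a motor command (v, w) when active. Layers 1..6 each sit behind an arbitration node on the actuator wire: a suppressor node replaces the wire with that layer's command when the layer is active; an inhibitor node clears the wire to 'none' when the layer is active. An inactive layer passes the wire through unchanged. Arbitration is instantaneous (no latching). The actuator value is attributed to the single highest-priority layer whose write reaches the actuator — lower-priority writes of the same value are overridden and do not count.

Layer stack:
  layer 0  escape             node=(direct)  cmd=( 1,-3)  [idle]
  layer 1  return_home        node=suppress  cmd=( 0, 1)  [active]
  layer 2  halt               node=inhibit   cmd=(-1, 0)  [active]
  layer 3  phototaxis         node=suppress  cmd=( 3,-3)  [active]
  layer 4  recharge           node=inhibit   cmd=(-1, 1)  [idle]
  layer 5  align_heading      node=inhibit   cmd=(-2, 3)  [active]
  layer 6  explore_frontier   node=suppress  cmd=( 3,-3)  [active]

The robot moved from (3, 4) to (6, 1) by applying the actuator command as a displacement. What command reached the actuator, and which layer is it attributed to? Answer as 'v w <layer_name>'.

displacement = (6, 1) − (3, 4) = (3, -3)
layer 0 (escape) idle — none
layer 1 (return_home) active — suppresses: (0, 1)
layer 2 (halt) active — inhibits: none
layer 3 (phototaxis) active — suppresses: (3, -3)
layer 4 (recharge) idle — unchanged: (3, -3)
layer 5 (align_heading) active — inhibits: none
layer 6 (explore_frontier) active — suppresses: (3, -3)
→ actuator (3, -3) — from layer 6 (explore_frontier)

3 -3 explore_frontier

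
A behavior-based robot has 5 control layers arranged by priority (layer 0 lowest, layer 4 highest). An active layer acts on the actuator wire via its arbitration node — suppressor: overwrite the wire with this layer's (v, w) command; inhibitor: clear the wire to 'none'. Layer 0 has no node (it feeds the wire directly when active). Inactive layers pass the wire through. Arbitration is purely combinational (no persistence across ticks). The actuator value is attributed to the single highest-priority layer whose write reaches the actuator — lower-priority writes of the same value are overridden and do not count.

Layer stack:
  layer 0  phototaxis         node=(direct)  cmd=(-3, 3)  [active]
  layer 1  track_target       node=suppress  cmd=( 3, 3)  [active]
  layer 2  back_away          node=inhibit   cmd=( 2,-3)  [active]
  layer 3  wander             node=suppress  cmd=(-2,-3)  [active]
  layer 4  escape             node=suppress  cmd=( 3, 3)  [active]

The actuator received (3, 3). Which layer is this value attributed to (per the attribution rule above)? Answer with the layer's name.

escape

L0 phototaxis: active, feeds wire = (-3, 3)
L1 track_target: active, suppressor → wire = (3, 3)
L2 back_away: active, inhibitor → wire = none
L3 wander: active, suppressor → wire = (-2, -3)
L4 escape: active, suppressor → wire = (3, 3)
actuator = (3, 3)
last writer: layer 4 = escape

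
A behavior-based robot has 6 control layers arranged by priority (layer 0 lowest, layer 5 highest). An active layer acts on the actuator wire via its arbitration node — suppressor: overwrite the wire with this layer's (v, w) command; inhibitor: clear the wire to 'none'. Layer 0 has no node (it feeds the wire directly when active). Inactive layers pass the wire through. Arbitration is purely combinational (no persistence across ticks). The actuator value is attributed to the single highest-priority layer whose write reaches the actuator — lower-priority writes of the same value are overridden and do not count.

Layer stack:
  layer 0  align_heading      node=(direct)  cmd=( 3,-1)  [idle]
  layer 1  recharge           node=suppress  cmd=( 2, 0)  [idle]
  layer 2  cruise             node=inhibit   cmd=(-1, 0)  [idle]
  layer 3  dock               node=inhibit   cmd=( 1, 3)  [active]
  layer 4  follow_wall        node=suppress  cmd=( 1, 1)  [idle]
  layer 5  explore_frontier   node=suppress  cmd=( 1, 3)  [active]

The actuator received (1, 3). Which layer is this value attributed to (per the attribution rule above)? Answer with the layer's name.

explore_frontier

[0] align_heading off; wire := none
[1] recharge off; pass none
[2] cruise off; pass none
[3] dock on (inhibit); wire := none
[4] follow_wall off; pass none
[5] explore_frontier on (suppress); wire := (1, 3)
output (1, 3)
last writer: layer 5 = explore_frontier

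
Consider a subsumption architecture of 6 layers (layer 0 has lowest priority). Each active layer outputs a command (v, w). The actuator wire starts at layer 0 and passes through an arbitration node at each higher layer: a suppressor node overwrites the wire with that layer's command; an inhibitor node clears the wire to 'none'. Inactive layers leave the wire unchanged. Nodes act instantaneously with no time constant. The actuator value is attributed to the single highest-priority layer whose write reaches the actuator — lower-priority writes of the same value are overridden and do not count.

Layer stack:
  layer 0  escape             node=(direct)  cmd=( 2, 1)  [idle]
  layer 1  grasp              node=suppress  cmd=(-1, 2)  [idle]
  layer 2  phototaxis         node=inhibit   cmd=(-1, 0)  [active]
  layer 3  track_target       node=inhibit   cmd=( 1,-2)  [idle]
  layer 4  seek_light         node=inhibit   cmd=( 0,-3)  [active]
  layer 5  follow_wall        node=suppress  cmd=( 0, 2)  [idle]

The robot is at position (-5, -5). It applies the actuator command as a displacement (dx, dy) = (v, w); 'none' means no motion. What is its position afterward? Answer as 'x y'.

[0] escape off; wire := none
[1] grasp off; pass none
[2] phototaxis on (inhibit); wire := none
[3] track_target off; pass none
[4] seek_light on (inhibit); wire := none
[5] follow_wall off; pass none
output none
position: (-5, -5) + none = (-5, -5)

-5 -5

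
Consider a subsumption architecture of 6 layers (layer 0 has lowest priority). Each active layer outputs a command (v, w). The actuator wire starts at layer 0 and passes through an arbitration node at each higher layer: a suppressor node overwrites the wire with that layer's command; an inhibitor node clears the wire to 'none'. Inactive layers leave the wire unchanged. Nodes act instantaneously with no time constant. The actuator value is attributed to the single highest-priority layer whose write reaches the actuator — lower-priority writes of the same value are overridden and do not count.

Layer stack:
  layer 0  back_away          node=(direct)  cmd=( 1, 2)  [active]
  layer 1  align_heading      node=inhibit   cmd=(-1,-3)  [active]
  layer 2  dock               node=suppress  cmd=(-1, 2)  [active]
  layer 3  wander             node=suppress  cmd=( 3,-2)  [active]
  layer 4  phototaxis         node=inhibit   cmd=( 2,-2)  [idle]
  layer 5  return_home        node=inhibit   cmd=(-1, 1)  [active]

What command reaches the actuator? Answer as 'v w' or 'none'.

none

layer 0 (back_away) active — direct: (1, 2)
layer 1 (align_heading) active — inhibits: none
layer 2 (dock) active — suppresses: (-1, 2)
layer 3 (wander) active — suppresses: (3, -2)
layer 4 (phototaxis) idle — unchanged: (3, -2)
layer 5 (return_home) active — inhibits: none
→ actuator none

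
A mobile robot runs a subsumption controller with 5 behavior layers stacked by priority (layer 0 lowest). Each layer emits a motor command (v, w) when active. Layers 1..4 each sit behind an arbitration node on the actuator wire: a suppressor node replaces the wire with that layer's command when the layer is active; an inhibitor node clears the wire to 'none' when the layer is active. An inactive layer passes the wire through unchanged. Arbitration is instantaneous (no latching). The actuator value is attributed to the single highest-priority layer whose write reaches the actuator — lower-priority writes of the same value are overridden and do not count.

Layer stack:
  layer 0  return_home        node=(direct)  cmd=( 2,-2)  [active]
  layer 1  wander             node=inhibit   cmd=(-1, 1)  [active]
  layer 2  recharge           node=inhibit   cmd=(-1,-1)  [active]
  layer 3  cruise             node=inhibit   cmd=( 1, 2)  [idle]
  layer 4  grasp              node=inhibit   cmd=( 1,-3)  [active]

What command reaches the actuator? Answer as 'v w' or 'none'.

[0] return_home on; wire := (2, -2)
[1] wander on (inhibit); wire := none
[2] recharge on (inhibit); wire := none
[3] cruise off; pass none
[4] grasp on (inhibit); wire := none
output none

none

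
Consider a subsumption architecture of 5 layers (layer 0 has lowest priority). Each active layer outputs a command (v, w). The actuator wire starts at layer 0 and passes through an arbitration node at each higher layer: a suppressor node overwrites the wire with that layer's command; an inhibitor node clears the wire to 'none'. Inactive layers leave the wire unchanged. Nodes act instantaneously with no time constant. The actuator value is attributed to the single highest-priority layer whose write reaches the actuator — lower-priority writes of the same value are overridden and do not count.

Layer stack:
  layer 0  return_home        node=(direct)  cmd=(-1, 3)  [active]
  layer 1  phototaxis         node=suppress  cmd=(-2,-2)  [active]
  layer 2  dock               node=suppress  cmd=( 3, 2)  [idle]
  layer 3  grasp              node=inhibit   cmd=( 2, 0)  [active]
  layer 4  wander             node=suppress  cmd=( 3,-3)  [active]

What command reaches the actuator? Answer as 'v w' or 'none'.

layer 0 (return_home) active — direct: (-1, 3)
layer 1 (phototaxis) active — suppresses: (-2, -2)
layer 2 (dock) idle — unchanged: (-2, -2)
layer 3 (grasp) active — inhibits: none
layer 4 (wander) active — suppresses: (3, -3)
→ actuator (3, -3)

3 -3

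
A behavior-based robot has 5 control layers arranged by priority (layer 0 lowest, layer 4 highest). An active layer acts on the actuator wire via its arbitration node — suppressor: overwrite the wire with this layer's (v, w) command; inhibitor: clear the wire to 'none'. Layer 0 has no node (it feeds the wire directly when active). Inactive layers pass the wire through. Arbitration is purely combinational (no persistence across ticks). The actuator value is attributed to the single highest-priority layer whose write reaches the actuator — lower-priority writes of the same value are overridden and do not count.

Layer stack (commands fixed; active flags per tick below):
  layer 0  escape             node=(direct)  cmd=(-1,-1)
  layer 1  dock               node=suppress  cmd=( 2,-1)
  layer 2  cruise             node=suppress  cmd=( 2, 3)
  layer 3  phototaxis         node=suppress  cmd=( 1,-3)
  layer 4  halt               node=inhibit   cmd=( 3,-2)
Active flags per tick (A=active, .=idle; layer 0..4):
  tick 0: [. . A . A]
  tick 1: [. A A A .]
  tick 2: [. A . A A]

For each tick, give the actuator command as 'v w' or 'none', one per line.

tick 0:
  [0] escape off; wire := none
  [1] dock off; pass none
  [2] cruise on (suppress); wire := (2, 3)
  [3] phototaxis off; pass (2, 3)
  [4] halt on (inhibit); wire := none
  output none
tick 1:
  [0] escape off; wire := none
  [1] dock on (suppress); wire := (2, -1)
  [2] cruise on (suppress); wire := (2, 3)
  [3] phototaxis on (suppress); wire := (1, -3)
  [4] halt off; pass (1, -3)
  output (1, -3)
tick 2:
  [0] escape off; wire := none
  [1] dock on (suppress); wire := (2, -1)
  [2] cruise off; pass (2, -1)
  [3] phototaxis on (suppress); wire := (1, -3)
  [4] halt on (inhibit); wire := none
  output none

none
1 -3
none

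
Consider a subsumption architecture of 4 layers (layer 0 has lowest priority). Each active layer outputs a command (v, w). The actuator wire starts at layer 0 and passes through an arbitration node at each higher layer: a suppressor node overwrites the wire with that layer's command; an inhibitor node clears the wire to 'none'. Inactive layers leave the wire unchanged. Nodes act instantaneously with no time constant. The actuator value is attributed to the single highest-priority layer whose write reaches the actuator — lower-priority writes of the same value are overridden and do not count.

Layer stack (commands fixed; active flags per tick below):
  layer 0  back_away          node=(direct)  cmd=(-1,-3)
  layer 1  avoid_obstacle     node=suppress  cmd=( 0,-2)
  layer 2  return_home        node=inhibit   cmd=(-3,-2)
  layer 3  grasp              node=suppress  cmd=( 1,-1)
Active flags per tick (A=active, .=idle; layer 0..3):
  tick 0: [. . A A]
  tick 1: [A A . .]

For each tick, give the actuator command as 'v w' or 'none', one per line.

1 -1
0 -2

tick 0:
  layer 0 (back_away) idle — none
  layer 1 (avoid_obstacle) idle — unchanged: none
  layer 2 (return_home) active — inhibits: none
  layer 3 (grasp) active — suppresses: (1, -1)
  → actuator (1, -1)
tick 1:
  layer 0 (back_away) active — direct: (-1, -3)
  layer 1 (avoid_obstacle) active — suppresses: (0, -2)
  layer 2 (return_home) idle — unchanged: (0, -2)
  layer 3 (grasp) idle — unchanged: (0, -2)
  → actuator (0, -2)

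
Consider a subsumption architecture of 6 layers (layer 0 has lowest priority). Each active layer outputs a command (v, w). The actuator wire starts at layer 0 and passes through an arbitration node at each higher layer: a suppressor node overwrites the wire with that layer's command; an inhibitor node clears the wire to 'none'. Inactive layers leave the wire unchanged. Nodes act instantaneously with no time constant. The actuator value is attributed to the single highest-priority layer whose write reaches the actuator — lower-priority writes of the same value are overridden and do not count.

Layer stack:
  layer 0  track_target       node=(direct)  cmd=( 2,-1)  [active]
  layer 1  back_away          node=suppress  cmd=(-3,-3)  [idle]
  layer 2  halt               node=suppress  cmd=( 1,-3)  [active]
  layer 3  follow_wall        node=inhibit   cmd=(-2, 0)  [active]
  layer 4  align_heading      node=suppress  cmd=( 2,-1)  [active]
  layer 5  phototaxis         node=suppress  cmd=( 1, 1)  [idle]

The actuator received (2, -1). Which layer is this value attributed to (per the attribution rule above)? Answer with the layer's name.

[0] track_target on; wire := (2, -1)
[1] back_away off; pass (2, -1)
[2] halt on (suppress); wire := (1, -3)
[3] follow_wall on (inhibit); wire := none
[4] align_heading on (suppress); wire := (2, -1)
[5] phototaxis off; pass (2, -1)
output (2, -1)
last writer: layer 4 = align_heading

align_heading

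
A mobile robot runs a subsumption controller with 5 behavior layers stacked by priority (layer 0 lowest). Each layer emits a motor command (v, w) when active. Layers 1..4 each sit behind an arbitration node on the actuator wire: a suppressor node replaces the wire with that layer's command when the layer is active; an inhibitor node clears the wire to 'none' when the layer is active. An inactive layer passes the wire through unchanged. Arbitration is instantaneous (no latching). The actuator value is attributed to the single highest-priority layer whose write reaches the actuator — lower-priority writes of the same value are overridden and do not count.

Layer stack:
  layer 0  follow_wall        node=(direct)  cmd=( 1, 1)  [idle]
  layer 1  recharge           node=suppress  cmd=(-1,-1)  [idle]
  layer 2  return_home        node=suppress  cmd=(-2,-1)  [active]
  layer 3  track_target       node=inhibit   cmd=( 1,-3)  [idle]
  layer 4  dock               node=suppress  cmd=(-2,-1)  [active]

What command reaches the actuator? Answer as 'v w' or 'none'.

-2 -1

[0] follow_wall off; wire := none
[1] recharge off; pass none
[2] return_home on (suppress); wire := (-2, -1)
[3] track_target off; pass (-2, -1)
[4] dock on (suppress); wire := (-2, -1)
output (-2, -1)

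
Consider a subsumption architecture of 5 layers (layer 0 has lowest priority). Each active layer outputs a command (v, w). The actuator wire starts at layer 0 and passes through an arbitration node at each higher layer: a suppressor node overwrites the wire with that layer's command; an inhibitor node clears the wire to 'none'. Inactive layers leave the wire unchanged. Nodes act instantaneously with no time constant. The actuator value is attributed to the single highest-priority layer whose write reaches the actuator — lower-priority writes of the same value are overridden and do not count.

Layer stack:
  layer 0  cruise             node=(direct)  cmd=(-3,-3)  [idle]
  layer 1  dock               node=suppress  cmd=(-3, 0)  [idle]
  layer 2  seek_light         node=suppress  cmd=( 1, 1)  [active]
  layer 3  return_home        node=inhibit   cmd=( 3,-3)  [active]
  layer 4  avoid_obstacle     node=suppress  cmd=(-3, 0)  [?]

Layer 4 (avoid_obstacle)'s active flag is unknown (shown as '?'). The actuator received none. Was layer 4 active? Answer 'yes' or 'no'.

If layer 4 is active=yes:
  actuator would be (-3, 0)
If layer 4 is active=no:
  actuator would be none
Observed none, so layer 4 was idle.

no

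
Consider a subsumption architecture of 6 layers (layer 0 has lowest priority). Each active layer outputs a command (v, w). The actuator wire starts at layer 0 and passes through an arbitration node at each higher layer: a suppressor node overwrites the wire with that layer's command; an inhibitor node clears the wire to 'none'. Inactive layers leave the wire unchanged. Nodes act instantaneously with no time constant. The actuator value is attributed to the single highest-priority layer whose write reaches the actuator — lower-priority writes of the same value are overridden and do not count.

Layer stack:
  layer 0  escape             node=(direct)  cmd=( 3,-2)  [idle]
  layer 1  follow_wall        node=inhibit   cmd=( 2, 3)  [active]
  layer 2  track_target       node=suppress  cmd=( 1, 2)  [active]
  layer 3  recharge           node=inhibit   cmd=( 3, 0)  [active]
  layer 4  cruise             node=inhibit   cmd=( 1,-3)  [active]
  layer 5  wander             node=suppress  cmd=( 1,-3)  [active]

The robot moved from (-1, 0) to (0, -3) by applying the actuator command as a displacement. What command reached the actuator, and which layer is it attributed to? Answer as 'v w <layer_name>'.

1 -3 wander

displacement = (0, -3) − (-1, 0) = (1, -3)
layer 0 (escape) idle — none
layer 1 (follow_wall) active — inhibits: none
layer 2 (track_target) active — suppresses: (1, 2)
layer 3 (recharge) active — inhibits: none
layer 4 (cruise) active — inhibits: none
layer 5 (wander) active — suppresses: (1, -3)
→ actuator (1, -3) — from layer 5 (wander)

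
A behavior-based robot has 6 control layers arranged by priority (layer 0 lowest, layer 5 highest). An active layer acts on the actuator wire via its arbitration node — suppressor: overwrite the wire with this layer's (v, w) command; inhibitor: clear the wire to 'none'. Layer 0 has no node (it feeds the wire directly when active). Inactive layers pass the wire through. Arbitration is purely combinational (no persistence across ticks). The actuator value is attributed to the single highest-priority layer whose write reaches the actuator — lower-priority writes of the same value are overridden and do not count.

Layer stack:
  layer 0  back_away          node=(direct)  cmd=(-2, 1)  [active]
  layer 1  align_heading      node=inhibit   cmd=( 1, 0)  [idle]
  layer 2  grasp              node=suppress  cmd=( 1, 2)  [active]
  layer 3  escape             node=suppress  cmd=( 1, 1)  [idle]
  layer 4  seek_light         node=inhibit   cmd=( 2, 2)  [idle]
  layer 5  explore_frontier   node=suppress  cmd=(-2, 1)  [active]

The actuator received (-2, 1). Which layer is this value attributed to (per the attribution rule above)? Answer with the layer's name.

explore_frontier

layer 0 (back_away) active — direct: (-2, 1)
layer 1 (align_heading) idle — unchanged: (-2, 1)
layer 2 (grasp) active — suppresses: (1, 2)
layer 3 (escape) idle — unchanged: (1, 2)
layer 4 (seek_light) idle — unchanged: (1, 2)
layer 5 (explore_frontier) active — suppresses: (-2, 1)
→ actuator (-2, 1)
last writer: layer 5 = explore_frontier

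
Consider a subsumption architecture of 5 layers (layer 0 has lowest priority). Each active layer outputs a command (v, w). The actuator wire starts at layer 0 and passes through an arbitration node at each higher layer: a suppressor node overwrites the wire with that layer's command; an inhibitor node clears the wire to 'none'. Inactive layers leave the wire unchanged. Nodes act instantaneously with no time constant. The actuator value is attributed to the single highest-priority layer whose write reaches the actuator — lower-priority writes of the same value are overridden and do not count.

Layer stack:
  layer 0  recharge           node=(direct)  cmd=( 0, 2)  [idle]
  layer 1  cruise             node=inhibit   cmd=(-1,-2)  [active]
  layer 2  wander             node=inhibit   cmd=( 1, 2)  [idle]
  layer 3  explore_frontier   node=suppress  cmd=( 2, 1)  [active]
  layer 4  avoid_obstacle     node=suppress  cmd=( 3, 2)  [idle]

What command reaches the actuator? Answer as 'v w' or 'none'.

L0 recharge: idle → wire = none
L1 cruise: active, inhibitor → wire = none
L2 wander: idle → wire stays none
L3 explore_frontier: active, suppressor → wire = (2, 1)
L4 avoid_obstacle: idle → wire stays (2, 1)
actuator = (2, 1)

2 1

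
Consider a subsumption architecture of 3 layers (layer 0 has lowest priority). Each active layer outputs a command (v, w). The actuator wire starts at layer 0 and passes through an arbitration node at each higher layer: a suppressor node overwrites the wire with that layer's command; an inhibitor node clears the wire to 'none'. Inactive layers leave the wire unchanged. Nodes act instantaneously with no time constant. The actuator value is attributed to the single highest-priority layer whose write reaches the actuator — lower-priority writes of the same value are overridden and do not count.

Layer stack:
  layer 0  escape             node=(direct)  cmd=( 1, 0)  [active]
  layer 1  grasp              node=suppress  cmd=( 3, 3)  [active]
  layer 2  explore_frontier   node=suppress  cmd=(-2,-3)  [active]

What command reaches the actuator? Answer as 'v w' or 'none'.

[0] escape on; wire := (1, 0)
[1] grasp on (suppress); wire := (3, 3)
[2] explore_frontier on (suppress); wire := (-2, -3)
output (-2, -3)

-2 -3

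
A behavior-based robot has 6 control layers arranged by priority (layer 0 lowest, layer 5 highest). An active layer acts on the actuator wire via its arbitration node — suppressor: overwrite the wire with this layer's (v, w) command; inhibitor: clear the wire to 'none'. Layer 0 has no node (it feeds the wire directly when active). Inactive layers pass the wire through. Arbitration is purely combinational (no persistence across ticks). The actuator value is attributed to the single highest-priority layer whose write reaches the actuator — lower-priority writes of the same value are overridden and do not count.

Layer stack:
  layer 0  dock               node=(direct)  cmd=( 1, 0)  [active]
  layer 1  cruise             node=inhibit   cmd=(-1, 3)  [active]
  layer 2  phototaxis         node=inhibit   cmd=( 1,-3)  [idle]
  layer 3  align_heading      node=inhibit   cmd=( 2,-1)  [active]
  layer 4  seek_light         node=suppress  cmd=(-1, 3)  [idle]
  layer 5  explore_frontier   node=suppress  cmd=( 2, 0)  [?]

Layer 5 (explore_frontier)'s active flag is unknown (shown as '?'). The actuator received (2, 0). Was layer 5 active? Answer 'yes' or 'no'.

yes

If layer 5 is active=yes:
  actuator would be (2, 0)
If layer 5 is active=no:
  actuator would be none
Observed (2, 0), so layer 5 was active.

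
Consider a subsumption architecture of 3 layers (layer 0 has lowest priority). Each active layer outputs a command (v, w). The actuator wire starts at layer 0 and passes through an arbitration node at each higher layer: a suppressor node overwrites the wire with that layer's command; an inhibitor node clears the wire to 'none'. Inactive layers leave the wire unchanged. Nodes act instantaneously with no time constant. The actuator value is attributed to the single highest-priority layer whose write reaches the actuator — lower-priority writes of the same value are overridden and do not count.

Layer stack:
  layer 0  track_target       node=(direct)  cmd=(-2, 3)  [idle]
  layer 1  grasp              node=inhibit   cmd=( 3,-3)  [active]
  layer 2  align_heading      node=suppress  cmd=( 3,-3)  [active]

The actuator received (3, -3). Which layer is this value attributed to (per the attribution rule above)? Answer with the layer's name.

align_heading

L0 track_target: idle → wire = none
L1 grasp: active, inhibitor → wire = none
L2 align_heading: active, suppressor → wire = (3, -3)
actuator = (3, -3)
last writer: layer 2 = align_heading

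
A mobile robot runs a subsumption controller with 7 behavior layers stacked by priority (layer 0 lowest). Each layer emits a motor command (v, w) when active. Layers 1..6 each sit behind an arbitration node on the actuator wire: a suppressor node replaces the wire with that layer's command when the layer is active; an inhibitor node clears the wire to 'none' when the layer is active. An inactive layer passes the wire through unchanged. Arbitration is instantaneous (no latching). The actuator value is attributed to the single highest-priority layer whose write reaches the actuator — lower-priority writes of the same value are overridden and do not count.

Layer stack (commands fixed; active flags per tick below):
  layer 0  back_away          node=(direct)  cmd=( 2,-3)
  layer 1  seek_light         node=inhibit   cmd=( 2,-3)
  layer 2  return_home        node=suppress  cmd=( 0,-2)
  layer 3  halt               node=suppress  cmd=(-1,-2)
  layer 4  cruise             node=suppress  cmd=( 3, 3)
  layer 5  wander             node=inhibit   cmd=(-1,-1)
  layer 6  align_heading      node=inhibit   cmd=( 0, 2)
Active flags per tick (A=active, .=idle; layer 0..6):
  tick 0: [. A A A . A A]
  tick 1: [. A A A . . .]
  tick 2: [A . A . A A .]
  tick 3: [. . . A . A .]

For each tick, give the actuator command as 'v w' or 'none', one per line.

none
-1 -2
none
none

tick 0:
  L0 back_away: idle → wire = none
  L1 seek_light: active, inhibitor → wire = none
  L2 return_home: active, suppressor → wire = (0, -2)
  L3 halt: active, suppressor → wire = (-1, -2)
  L4 cruise: idle → wire stays (-1, -2)
  L5 wander: active, inhibitor → wire = none
  L6 align_heading: active, inhibitor → wire = none
  actuator = none
tick 1:
  L0 back_away: idle → wire = none
  L1 seek_light: active, inhibitor → wire = none
  L2 return_home: active, suppressor → wire = (0, -2)
  L3 halt: active, suppressor → wire = (-1, -2)
  L4 cruise: idle → wire stays (-1, -2)
  L5 wander: idle → wire stays (-1, -2)
  L6 align_heading: idle → wire stays (-1, -2)
  actuator = (-1, -2)
tick 2:
  L0 back_away: active, feeds wire = (2, -3)
  L1 seek_light: idle → wire stays (2, -3)
  L2 return_home: active, suppressor → wire = (0, -2)
  L3 halt: idle → wire stays (0, -2)
  L4 cruise: active, suppressor → wire = (3, 3)
  L5 wander: active, inhibitor → wire = none
  L6 align_heading: idle → wire stays none
  actuator = none
tick 3:
  L0 back_away: idle → wire = none
  L1 seek_light: idle → wire stays none
  L2 return_home: idle → wire stays none
  L3 halt: active, suppressor → wire = (-1, -2)
  L4 cruise: idle → wire stays (-1, -2)
  L5 wander: active, inhibitor → wire = none
  L6 align_heading: idle → wire stays none
  actuator = none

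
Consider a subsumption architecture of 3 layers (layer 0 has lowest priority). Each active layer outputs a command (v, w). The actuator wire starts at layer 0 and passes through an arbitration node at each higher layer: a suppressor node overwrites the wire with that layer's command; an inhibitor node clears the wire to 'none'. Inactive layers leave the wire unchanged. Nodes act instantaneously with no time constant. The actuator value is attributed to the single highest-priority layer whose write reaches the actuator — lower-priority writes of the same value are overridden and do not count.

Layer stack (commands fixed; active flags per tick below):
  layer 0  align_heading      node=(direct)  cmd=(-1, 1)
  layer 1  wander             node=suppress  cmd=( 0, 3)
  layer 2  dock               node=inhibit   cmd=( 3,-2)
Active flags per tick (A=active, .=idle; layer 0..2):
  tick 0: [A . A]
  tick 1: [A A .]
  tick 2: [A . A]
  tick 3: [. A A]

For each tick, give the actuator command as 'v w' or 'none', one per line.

none
0 3
none
none

tick 0:
  L0 align_heading: active, feeds wire = (-1, 1)
  L1 wander: idle → wire stays (-1, 1)
  L2 dock: active, inhibitor → wire = none
  actuator = none
tick 1:
  L0 align_heading: active, feeds wire = (-1, 1)
  L1 wander: active, suppressor → wire = (0, 3)
  L2 dock: idle → wire stays (0, 3)
  actuator = (0, 3)
tick 2:
  L0 align_heading: active, feeds wire = (-1, 1)
  L1 wander: idle → wire stays (-1, 1)
  L2 dock: active, inhibitor → wire = none
  actuator = none
tick 3:
  L0 align_heading: idle → wire = none
  L1 wander: active, suppressor → wire = (0, 3)
  L2 dock: active, inhibitor → wire = none
  actuator = none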